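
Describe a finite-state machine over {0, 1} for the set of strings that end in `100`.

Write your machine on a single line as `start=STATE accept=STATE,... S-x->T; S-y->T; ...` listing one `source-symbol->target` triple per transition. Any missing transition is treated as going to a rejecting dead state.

start=A; accept=D; A-0->A; A-1->B; B-0->C; B-1->B; C-0->D; C-1->B; D-0->A; D-1->B

Remember how much of `100` the current input suffix matches. State A means no match yet; B means the last symbol is `1`; C means the last 2 symbols are `10`; D means the last 3 symbols are `100`. Only D accepts. On a mismatch, fall back to the longest proper suffix that is still a prefix of `100`.
With 4 states:
       0  1 
>  A   A  B 
   B   C  B 
   C   D  B 
 * D   A  B 
(> = start, * = accepting)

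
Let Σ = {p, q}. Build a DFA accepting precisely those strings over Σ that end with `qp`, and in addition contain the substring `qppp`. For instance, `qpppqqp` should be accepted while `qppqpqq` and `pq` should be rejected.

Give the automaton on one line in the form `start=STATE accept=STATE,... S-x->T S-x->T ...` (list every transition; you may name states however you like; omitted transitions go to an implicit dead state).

Build one automaton per condition and run them in lockstep. The first has 3 states tracking how much of the suffix `qp` has currently been matched; the second has 5 states tracking whether and how much of `qppp` has been seen. A product state is a pair (one from each), accepting exactly when both do.
7 states suffice.
        p   q  
>  S0   S0  S1 
   S1   S2  S1 
   S2   S3  S1 
   S3   S4  S1 
   S4   S4  S5 
   S5   S6  S5 
 * S6   S4  S5 
(> = start, * = accepting)

start=S0 accept=S6 S0-p->S0 S0-q->S1 S1-p->S2 S1-q->S1 S2-p->S3 S2-q->S1 S3-p->S4 S3-q->S1 S4-p->S4 S4-q->S5 S5-p->S6 S5-q->S5 S6-p->S4 S6-q->S5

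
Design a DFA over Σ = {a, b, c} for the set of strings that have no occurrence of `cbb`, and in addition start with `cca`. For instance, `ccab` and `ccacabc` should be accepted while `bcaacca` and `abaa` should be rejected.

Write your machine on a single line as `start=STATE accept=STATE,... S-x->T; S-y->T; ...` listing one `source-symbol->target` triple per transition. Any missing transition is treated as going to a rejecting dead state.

Run two small machines in parallel and take their product. The first has 4 states tracking partial matches of the forbidden pattern `cbb`; the second has 5 states tracking whether the input so far still matches the prefix `cca`. A product state is a pair (one from each), accepting exactly when both do. After merging equivalent states the machine shrinks.
A 7-state machine:
        a   b   c  
>  q0   q1  q1  q2 
   q1   q1  q1  q1 
   q2   q1  q1  q3 
   q3   q4  q1  q1 
 * q4   q4  q4  q5 
 * q5   q4  q6  q5 
 * q6   q4  q1  q5 
(> = start, * = accepting)

start=q0; accept=q4,q5,q6; q0-a->q1; q0-b->q1; q0-c->q2; q1-a->q1; q1-b->q1; q1-c->q1; q2-a->q1; q2-b->q1; q2-c->q3; q3-a->q4; q3-b->q1; q3-c->q1; q4-a->q4; q4-b->q4; q4-c->q5; q5-a->q4; q5-b->q6; q5-c->q5; q6-a->q4; q6-b->q1; q6-c->q5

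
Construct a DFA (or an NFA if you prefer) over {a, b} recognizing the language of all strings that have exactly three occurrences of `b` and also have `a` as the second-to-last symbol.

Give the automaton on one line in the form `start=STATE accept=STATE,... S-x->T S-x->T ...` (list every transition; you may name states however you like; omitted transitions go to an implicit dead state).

start=q0 accept=q5,q8 q0-a->q0 q0-b->q1 q1-a->q1 q1-b->q2 q2-a->q3 q2-b->q4 q3-a->q3 q3-b->q5 q4-a->q6 q4-b->q7 q5-a->q6 q5-b->q7 q6-a->q8 q6-b->q7 q7-a->q7 q7-b->q7 q8-a->q8 q8-b->q7

Run two small machines in parallel and take their product. The first has 5 states tracking the count of `b`s, saturating at 4; the second has 7 states tracking the last 2 symbols read. A product state is a pair (one from each), accepting exactly when both do. Equivalent product states are then merged.
9 states suffice.
        a   b  
>  q0   q0  q1 
   q1   q1  q2 
   q2   q3  q4 
   q3   q3  q5 
   q4   q6  q7 
 * q5   q6  q7 
   q6   q8  q7 
   q7   q7  q7 
 * q8   q8  q7 
(> = start, * = accepting)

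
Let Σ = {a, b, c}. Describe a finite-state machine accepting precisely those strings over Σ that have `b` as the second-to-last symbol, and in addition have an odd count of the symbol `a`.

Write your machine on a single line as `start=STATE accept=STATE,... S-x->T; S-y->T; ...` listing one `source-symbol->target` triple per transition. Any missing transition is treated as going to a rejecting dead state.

start=s0; accept=s7,s17,s18; s0-a->s1; s0-b->s2; s0-c->s3; s1-a->s4; s1-b->s5; s1-c->s6; s2-a->s7; s2-b->s8; s2-c->s9; s3-a->s10; s3-b->s11; s3-c->s12; s4-a->s13; s4-b->s14; s4-c->s15; s5-a->s16; s5-b->s17; s5-c->s18; s6-a->s19; s6-b->s20; s6-c->s21; s7-a->s4; s7-b->s5; s7-c->s6; s8-a->s7; s8-b->s8; s8-c->s9; s9-a->s10; s9-b->s11; s9-c->s12; s10-a->s4; s10-b->s5; s10-c->s6; s11-a->s7; s11-b->s8; s11-c->s9; s12-a->s10; s12-b->s11; s12-c->s12; s13-a->s4; s13-b->s5; s13-c->s6; s14-a->s7; s14-b->s8; s14-c->s9; s15-a->s10; s15-b->s11; s15-c->s12; s16-a->s13; s16-b->s14; s16-c->s15; s17-a->s16; s17-b->s17; s17-c->s18; s18-a->s19; s18-b->s20; s18-c->s21; s19-a->s13; s19-b->s14; s19-c->s15; s20-a->s16; s20-b->s17; s20-c->s18; s21-a->s19; s21-b->s20; s21-c->s21

Build one automaton per condition and run them in lockstep. The first has 13 states tracking the last 2 symbols read; the second has 2 states tracking the count of `a`s modulo 2. A product state is a pair (one from each), accepting exactly when both do.
22 states suffice.
          a    b    c  
>  s0     s1   s2   s3 
   s1     s4   s5   s6 
   s2     s7   s8   s9 
   s3    s10  s11  s12 
   s4    s13  s14  s15 
   s5    s16  s17  s18 
   s6    s19  s20  s21 
 * s7     s4   s5   s6 
   s8     s7   s8   s9 
   s9    s10  s11  s12 
   s10    s4   s5   s6 
   s11    s7   s8   s9 
   s12   s10  s11  s12 
   s13    s4   s5   s6 
   s14    s7   s8   s9 
   s15   s10  s11  s12 
   s16   s13  s14  s15 
 * s17   s16  s17  s18 
 * s18   s19  s20  s21 
   s19   s13  s14  s15 
   s20   s16  s17  s18 
   s21   s19  s20  s21 
(> = start, * = accepting)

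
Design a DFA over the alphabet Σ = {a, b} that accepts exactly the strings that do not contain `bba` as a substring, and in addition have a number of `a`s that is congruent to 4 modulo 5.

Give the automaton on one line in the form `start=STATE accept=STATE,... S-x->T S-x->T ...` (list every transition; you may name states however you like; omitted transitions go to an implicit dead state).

Handle the two conditions separately and then intersect. One (4 states) tracks partial matches of the forbidden pattern `bba`; the other (5 states) tracks the count of `a`s modulo 5. Each combined state is a pair, one component from each; accept when both components accept.
A 20-state machine:
          a    b  
>  S0     S1   S2 
   S1     S3   S4 
   S2     S1   S5 
   S3     S6   S7 
   S4     S3   S8 
   S5     S9   S5 
   S6    S10  S11 
   S7     S6  S12 
   S8    S13   S8 
   S9    S13   S9 
 * S10    S0  S14 
   S11   S10  S15 
   S12   S16  S12 
   S13   S16  S13 
 * S14    S0  S17 
   S15   S18  S15 
   S16   S18  S16 
 * S17   S19  S17 
   S18   S19  S18 
   S19    S9  S19 
(> = start, * = accepting)

start=S0 accept=S10,S14,S17 S0-a->S1 S0-b->S2 S1-a->S3 S1-b->S4 S2-a->S1 S2-b->S5 S3-a->S6 S3-b->S7 S4-a->S3 S4-b->S8 S5-a->S9 S5-b->S5 S6-a->S10 S6-b->S11 S7-a->S6 S7-b->S12 S8-a->S13 S8-b->S8 S9-a->S13 S9-b->S9 S10-a->S0 S10-b->S14 S11-a->S10 S11-b->S15 S12-a->S16 S12-b->S12 S13-a->S16 S13-b->S13 S14-a->S0 S14-b->S17 S15-a->S18 S15-b->S15 S16-a->S18 S16-b->S16 S17-a->S19 S17-b->S17 S18-a->S19 S18-b->S18 S19-a->S9 S19-b->S19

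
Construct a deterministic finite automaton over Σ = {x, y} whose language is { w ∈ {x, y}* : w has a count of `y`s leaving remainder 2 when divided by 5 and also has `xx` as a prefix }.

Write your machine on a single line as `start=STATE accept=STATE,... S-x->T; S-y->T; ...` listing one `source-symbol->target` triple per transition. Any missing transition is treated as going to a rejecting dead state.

start=A; accept=F; A-x->B; A-y->C; B-x->D; B-y->C; C-x->C; C-y->C; D-x->D; D-y->E; E-x->E; E-y->F; F-x->F; F-y->G; G-x->G; G-y->H; H-x->H; H-y->D

Run two small machines in parallel and take their product. One (5 states) tracks the count of `y`s modulo 5; the other (4 states) tracks whether the input so far still matches the prefix `xx`. Each combined state is a pair, one component from each; accept when both components accept. Minimizing collapses redundant product states.
With 8 states:
       x  y 
>  A   B  C 
   B   D  C 
   C   C  C 
   D   D  E 
   E   E  F 
 * F   F  G 
   G   G  H 
   H   H  D 
(> = start, * = accepting)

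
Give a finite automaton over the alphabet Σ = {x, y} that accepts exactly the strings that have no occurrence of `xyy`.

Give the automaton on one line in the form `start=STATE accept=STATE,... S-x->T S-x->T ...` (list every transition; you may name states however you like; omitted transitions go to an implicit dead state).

This is the complement of 'contains `xyy`'. Use the same substring-matching states — A through D holding how much of `xyy` has just been matched — but flip the accepting set: everything except the trap D accepts.
4 states suffice.
       x  y 
>* A   B  A 
 * B   B  C 
 * C   B  D 
   D   D  D 
(> = start, * = accepting)

start=A accept=A,B,C A-x->B A-y->A B-x->B B-y->C C-x->B C-y->D D-x->D D-y->D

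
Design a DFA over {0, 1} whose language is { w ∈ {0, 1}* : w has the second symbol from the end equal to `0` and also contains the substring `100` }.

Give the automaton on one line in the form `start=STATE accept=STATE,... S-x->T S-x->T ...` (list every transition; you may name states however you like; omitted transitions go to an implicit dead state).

start=A accept=D,E A-0->A A-1->B B-0->C B-1->B C-0->D C-1->B D-0->D D-1->E E-0->F E-1->G F-0->D F-1->E G-0->F G-1->G

Run two small machines in parallel and take their product. One (7 states) tracks the last 2 symbols read; the other (4 states) tracks whether and how much of `100` has been seen. Each combined state is a pair, one component from each; accept when both components accept. After merging equivalent states the machine shrinks.
       0  1 
>  A   A  B 
   B   C  B 
   C   D  B 
 * D   D  E 
 * E   F  G 
   F   D  E 
   G   F  G 
(> = start, * = accepting)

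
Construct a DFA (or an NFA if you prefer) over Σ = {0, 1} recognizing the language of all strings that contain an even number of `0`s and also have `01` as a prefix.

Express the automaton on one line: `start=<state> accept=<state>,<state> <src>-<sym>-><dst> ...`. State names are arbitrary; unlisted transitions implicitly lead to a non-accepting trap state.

Handle the two conditions separately and then intersect. The first has 2 states tracking the count of `0`s modulo 2; the second has 4 states tracking whether the input so far still matches the prefix `01`. A product state is a pair (one from each), accepting exactly when both do.
With 6 states:
       0  1 
>  A   B  C 
   B   C  D 
   C   E  C 
   D   F  D 
   E   C  E 
 * F   D  F 
(> = start, * = accepting)

start=A accept=F A-0->B A-1->C B-0->C B-1->D C-0->E C-1->C D-0->F D-1->D E-0->C E-1->E F-0->D F-1->F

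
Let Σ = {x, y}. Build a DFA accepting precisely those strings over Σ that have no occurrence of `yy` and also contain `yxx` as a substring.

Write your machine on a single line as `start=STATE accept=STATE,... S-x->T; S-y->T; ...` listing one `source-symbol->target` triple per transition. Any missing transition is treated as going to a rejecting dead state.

Build one automaton per condition and run them in lockstep. The first has 3 states tracking partial matches of the forbidden pattern `yy`; the second has 4 states tracking whether and how much of `yxx` has been seen. A product state is a pair (one from each), accepting exactly when both do. Equivalent product states are then merged.
6 states suffice.
       x  y 
>  A   A  B 
   B   C  D 
   C   E  B 
   D   D  D 
 * E   E  F 
 * F   E  D 
(> = start, * = accepting)

start=A; accept=E,F; A-x->A; A-y->B; B-x->C; B-y->D; C-x->E; C-y->B; D-x->D; D-y->D; E-x->E; E-y->F; F-x->E; F-y->D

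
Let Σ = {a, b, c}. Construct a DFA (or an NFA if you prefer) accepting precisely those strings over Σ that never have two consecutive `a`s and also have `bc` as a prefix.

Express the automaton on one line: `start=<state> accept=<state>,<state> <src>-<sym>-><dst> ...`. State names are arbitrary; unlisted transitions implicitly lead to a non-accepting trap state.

start=S0 accept=S3,S4 S0-a->S1 S0-b->S2 S0-c->S1 S1-a->S1 S1-b->S1 S1-c->S1 S2-a->S1 S2-b->S1 S2-c->S3 S3-a->S4 S3-b->S3 S3-c->S3 S4-a->S1 S4-b->S3 S4-c->S3

Run two small machines in parallel and take their product. The first has 3 states tracking partial matches of the forbidden pattern `aa`; the second has 4 states tracking whether the input so far still matches the prefix `bc`. A product state is a pair (one from each), accepting exactly when both do. Minimizing collapses redundant product states.
5 states suffice.
        a   b   c  
>  S0   S1  S2  S1 
   S1   S1  S1  S1 
   S2   S1  S1  S3 
 * S3   S4  S3  S3 
 * S4   S1  S3  S3 
(> = start, * = accepting)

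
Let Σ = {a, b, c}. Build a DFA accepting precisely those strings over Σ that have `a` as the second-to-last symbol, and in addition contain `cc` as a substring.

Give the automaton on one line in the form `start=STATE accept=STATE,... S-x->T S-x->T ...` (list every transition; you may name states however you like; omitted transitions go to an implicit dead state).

Build one automaton per condition and run them in lockstep. The first has 13 states tracking the last 2 symbols read; the second has 3 states tracking whether and how much of `cc` has been seen. A product state is a pair (one from each), accepting exactly when both do. After merging equivalent states the machine shrinks.
        a   b   c  
>  q0   q0  q0  q1 
   q1   q0  q0  q2 
   q2   q3  q2  q2 
   q3   q4  q5  q5 
 * q4   q4  q5  q5 
 * q5   q3  q2  q2 
(> = start, * = accepting)

start=q0 accept=q4,q5 q0-a->q0 q0-b->q0 q0-c->q1 q1-a->q0 q1-b->q0 q1-c->q2 q2-a->q3 q2-b->q2 q2-c->q2 q3-a->q4 q3-b->q5 q3-c->q5 q4-a->q4 q4-b->q5 q4-c->q5 q5-a->q3 q5-b->q2 q5-c->q2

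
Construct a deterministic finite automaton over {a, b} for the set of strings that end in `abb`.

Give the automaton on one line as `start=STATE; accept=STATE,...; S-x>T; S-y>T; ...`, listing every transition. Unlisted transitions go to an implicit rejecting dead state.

Remember how much of `abb` the current input suffix matches. State q0 means no match yet; q1 means the last symbol is `a`; q2 means the last 2 symbols are `ab`; q3 means the last 3 symbols are `abb`. Only q3 accepts. On a mismatch, fall back to the longest proper suffix that is still a prefix of `abb`.
With 4 states:
        a   b  
>  q0   q1  q0 
   q1   q1  q2 
   q2   q1  q3 
 * q3   q1  q0 
(> = start, * = accepting)

start=q0; accept=q3; q0-a>q1; q0-b>q0; q1-a>q1; q1-b>q2; q2-a>q1; q2-b>q3; q3-a>q1; q3-b>q0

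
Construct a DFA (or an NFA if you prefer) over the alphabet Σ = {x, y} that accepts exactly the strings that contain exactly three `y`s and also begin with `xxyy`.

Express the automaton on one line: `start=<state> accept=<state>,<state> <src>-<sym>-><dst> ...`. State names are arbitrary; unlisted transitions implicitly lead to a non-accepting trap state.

start=q0 accept=q10 q0-x->q1 q0-y->q2 q1-x->q3 q1-y->q2 q2-x->q2 q2-y->q4 q3-x->q5 q3-y->q6 q4-x->q4 q4-y->q7 q5-x->q5 q5-y->q2 q6-x->q2 q6-y->q8 q7-x->q7 q7-y->q9 q8-x->q8 q8-y->q10 q9-x->q9 q9-y->q9 q10-x->q10 q10-y->q11 q11-x->q11 q11-y->q11

Build one automaton per condition and run them in lockstep. The first has 5 states tracking the count of `y`s, saturating at 4; the second has 6 states tracking whether the input so far still matches the prefix `xxyy`. A product state is a pair (one from each), accepting exactly when both do.
A 12-state machine:
          x    y  
>  q0     q1   q2 
   q1     q3   q2 
   q2     q2   q4 
   q3     q5   q6 
   q4     q4   q7 
   q5     q5   q2 
   q6     q2   q8 
   q7     q7   q9 
   q8     q8  q10 
   q9     q9   q9 
 * q10   q10  q11 
   q11   q11  q11 
(> = start, * = accepting)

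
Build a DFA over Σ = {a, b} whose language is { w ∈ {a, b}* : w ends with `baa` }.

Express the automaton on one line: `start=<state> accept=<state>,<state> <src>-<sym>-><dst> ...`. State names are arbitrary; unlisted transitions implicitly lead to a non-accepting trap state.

start=q0 accept=q3 q0-a->q0 q0-b->q1 q1-a->q2 q1-b->q1 q2-a->q3 q2-b->q1 q3-a->q0 q3-b->q1

Remember how much of `baa` the current input suffix matches. State q0 means no match yet; q1 means the last symbol is `b`; q2 means the last 2 symbols are `ba`; q3 means the last 3 symbols are `baa`. Only q3 accepts. On a mismatch, fall back to the longest proper suffix that is still a prefix of `baa`.
        a   b  
>  q0   q0  q1 
   q1   q2  q1 
   q2   q3  q1 
 * q3   q0  q1 
(> = start, * = accepting)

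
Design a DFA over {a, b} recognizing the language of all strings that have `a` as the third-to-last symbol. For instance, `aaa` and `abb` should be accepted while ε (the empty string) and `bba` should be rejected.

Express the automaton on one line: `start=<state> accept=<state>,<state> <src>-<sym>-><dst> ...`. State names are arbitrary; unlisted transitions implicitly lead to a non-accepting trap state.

A DFA must remember the last 3 symbols (since which symbol is third-to-last isn't known until the input ends). Use one state per possible window of the last ≤3 symbols; accept from those whose window starts with `a`.
With 15 states:
          a    b  
>  q0     q1   q2 
   q1     q3   q4 
   q2     q5   q6 
   q3     q7   q8 
   q4     q9  q10 
   q5    q11  q12 
   q6    q13  q14 
 * q7     q7   q8 
 * q8     q9  q10 
 * q9    q11  q12 
 * q10   q13  q14 
   q11    q7   q8 
   q12    q9  q10 
   q13   q11  q12 
   q14   q13  q14 
(> = start, * = accepting)

start=q0 accept=q7,q8,q9,q10 q0-a->q1 q0-b->q2 q1-a->q3 q1-b->q4 q2-a->q5 q2-b->q6 q3-a->q7 q3-b->q8 q4-a->q9 q4-b->q10 q5-a->q11 q5-b->q12 q6-a->q13 q6-b->q14 q7-a->q7 q7-b->q8 q8-a->q9 q8-b->q10 q9-a->q11 q9-b->q12 q10-a->q13 q10-b->q14 q11-a->q7 q11-b->q8 q12-a->q9 q12-b->q10 q13-a->q11 q13-b->q12 q14-a->q13 q14-b->q14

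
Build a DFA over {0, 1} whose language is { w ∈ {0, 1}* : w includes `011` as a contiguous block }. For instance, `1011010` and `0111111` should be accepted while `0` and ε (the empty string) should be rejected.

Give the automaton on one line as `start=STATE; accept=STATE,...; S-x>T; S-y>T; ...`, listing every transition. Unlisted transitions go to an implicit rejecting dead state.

start=s0; accept=s3; s0-0>s1; s0-1>s0; s1-0>s1; s1-1>s2; s2-0>s1; s2-1>s3; s3-0>s3; s3-1>s3

States s0..s2 record the length of the longest prefix of `011` that matches the current input suffix. Reaching s3 means `011` has been seen, and we stay there forever. Accept from s3.
4 states suffice.
        0   1  
>  s0   s1  s0 
   s1   s1  s2 
   s2   s1  s3 
 * s3   s3  s3 
(> = start, * = accepting)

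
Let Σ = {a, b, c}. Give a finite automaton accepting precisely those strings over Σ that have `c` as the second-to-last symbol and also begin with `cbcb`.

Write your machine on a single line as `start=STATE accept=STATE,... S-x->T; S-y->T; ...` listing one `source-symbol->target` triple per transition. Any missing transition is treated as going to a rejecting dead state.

start=q0; accept=q5,q8; q0-a->q1; q0-b->q1; q0-c->q2; q1-a->q1; q1-b->q1; q1-c->q1; q2-a->q1; q2-b->q3; q2-c->q1; q3-a->q1; q3-b->q1; q3-c->q4; q4-a->q1; q4-b->q5; q4-c->q1; q5-a->q6; q5-b->q6; q5-c->q7; q6-a->q6; q6-b->q6; q6-c->q7; q7-a->q5; q7-b->q5; q7-c->q8; q8-a->q5; q8-b->q5; q8-c->q8

Handle the two conditions separately and then intersect. The first has 13 states tracking the last 2 symbols read; the second has 6 states tracking whether the input so far still matches the prefix `cbcb`. A product state is a pair (one from each), accepting exactly when both do. Equivalent product states are then merged.
With 9 states:
        a   b   c  
>  q0   q1  q1  q2 
   q1   q1  q1  q1 
   q2   q1  q3  q1 
   q3   q1  q1  q4 
   q4   q1  q5  q1 
 * q5   q6  q6  q7 
   q6   q6  q6  q7 
   q7   q5  q5  q8 
 * q8   q5  q5  q8 
(> = start, * = accepting)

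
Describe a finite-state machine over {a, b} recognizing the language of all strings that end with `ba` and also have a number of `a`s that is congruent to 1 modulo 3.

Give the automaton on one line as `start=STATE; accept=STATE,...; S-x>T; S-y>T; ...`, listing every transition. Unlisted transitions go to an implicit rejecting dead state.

start=q0; accept=q4; q0-a>q1; q0-b>q2; q1-a>q3; q1-b>q1; q2-a>q4; q2-b>q2; q3-a>q0; q3-b>q3; q4-a>q3; q4-b>q1

Handle the two conditions separately and then intersect. The first has 3 states tracking how much of the suffix `ba` has currently been matched; the second has 3 states tracking the count of `a`s modulo 3. A product state is a pair (one from each), accepting exactly when both do. After merging equivalent states the machine shrinks.
A 5-state machine:
        a   b  
>  q0   q1  q2 
   q1   q3  q1 
   q2   q4  q2 
   q3   q0  q3 
 * q4   q3  q1 
(> = start, * = accepting)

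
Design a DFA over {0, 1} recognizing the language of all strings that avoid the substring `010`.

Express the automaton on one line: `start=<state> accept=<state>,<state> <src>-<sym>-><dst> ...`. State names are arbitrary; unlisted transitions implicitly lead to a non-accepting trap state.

start=q0 accept=q0,q1,q2 q0-0->q1 q0-1->q0 q1-0->q1 q1-1->q2 q2-0->q3 q2-1->q0 q3-0->q3 q3-1->q3

This is the complement of 'contains `010`'. Use the same substring-matching states — q0 through q3 holding how much of `010` has just been matched — but flip the accepting set: everything except the trap q3 accepts.
A 4-state machine:
        0   1  
>* q0   q1  q0 
 * q1   q1  q2 
 * q2   q3  q0 
   q3   q3  q3 
(> = start, * = accepting)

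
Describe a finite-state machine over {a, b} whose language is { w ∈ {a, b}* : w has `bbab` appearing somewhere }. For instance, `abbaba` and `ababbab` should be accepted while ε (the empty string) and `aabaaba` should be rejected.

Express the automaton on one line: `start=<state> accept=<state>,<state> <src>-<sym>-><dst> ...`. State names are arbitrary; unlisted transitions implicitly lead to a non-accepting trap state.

start=S0 accept=S4 S0-a->S0 S0-b->S1 S1-a->S0 S1-b->S2 S2-a->S3 S2-b->S2 S3-a->S0 S3-b->S4 S4-a->S4 S4-b->S4

Track how much of `bbab` has been matched so far: state S0 is no progress, S4 is the absorbing accept state reached once `bbab` has occurred. Intermediate states record partial matches; on a mismatch, fall back to the longest reusable overlap.
        a   b  
>  S0   S0  S1 
   S1   S0  S2 
   S2   S3  S2 
   S3   S0  S4 
 * S4   S4  S4 
(> = start, * = accepting)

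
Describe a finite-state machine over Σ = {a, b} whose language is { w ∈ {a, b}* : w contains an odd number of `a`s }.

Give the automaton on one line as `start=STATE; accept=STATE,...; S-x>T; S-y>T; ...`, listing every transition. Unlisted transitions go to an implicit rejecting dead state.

Keep the running count of `a`s modulo 2: each `a` advances along the cycle s0 → s1 → s0 while other symbols loop. Accept at s1.
A 2-state machine:
        a   b  
>  s0   s1  s0 
 * s1   s0  s1 
(> = start, * = accepting)

start=s0; accept=s1; s0-a>s1; s0-b>s0; s1-a>s0; s1-b>s1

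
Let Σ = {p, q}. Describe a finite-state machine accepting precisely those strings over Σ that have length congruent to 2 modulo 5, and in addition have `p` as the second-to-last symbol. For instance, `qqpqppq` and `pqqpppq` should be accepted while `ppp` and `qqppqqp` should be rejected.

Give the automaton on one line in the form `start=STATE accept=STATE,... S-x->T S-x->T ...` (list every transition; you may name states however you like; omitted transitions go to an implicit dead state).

Build one automaton per condition and run them in lockstep. One (5 states) tracks the input length modulo 5; the other (7 states) tracks the last 2 symbols read. Each combined state is a pair, one component from each; accept when both components accept. Minimizing collapses redundant product states.
With 7 states:
        p   q  
>  s0   s1  s2 
   s1   s3  s3 
   s2   s4  s4 
 * s3   s5  s5 
   s4   s5  s5 
   s5   s6  s6 
   s6   s0  s0 
(> = start, * = accepting)

start=s0 accept=s3 s0-p->s1 s0-q->s2 s1-p->s3 s1-q->s3 s2-p->s4 s2-q->s4 s3-p->s5 s3-q->s5 s4-p->s5 s4-q->s5 s5-p->s6 s5-q->s6 s6-p->s0 s6-q->s0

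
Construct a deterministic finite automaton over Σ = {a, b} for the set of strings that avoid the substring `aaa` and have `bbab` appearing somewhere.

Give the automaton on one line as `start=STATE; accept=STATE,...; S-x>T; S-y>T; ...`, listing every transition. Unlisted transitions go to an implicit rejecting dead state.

start=S0; accept=S7,S8,S9; S0-a>S1; S0-b>S2; S1-a>S3; S1-b>S2; S2-a>S1; S2-b>S4; S3-a>S5; S3-b>S2; S4-a>S6; S4-b>S4; S5-a>S5; S5-b>S5; S6-a>S3; S6-b>S7; S7-a>S8; S7-b>S7; S8-a>S9; S8-b>S7; S9-a>S5; S9-b>S7

Run two small machines in parallel and take their product. One (4 states) tracks partial matches of the forbidden pattern `aaa`; the other (5 states) tracks whether and how much of `bbab` has been seen. Each combined state is a pair, one component from each; accept when both components accept. After merging equivalent states the machine shrinks.
        a   b  
>  S0   S1  S2 
   S1   S3  S2 
   S2   S1  S4 
   S3   S5  S2 
   S4   S6  S4 
   S5   S5  S5 
   S6   S3  S7 
 * S7   S8  S7 
 * S8   S9  S7 
 * S9   S5  S7 
(> = start, * = accepting)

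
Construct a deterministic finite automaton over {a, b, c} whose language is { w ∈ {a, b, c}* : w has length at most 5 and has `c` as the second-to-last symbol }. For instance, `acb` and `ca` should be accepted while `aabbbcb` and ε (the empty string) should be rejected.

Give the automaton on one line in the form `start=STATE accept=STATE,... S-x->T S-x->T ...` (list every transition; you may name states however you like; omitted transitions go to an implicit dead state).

Build one automaton per condition and run them in lockstep. The first has 7 states tracking the input length, saturating at 6; the second has 13 states tracking the last 2 symbols read. A product state is a pair (one from each), accepting exactly when both do. After merging equivalent states the machine shrinks.
With 15 states:
          a    b    c  
>  S0     S1   S1   S2 
   S1     S3   S3   S4 
   S2     S5   S5   S6 
   S3     S7   S7   S8 
   S4     S9   S9  S10 
 * S5     S7   S7   S8 
 * S6     S9   S9  S10 
   S7    S11  S11  S12 
   S8    S13  S13  S14 
 * S9    S11  S11  S12 
 * S10   S13  S13  S14 
   S11   S11  S11  S11 
   S12   S13  S13  S13 
 * S13   S11  S11  S11 
 * S14   S13  S13  S13 
(> = start, * = accepting)

start=S0 accept=S5,S6,S9,S10,S13,S14 S0-a->S1 S0-b->S1 S0-c->S2 S1-a->S3 S1-b->S3 S1-c->S4 S2-a->S5 S2-b->S5 S2-c->S6 S3-a->S7 S3-b->S7 S3-c->S8 S4-a->S9 S4-b->S9 S4-c->S10 S5-a->S7 S5-b->S7 S5-c->S8 S6-a->S9 S6-b->S9 S6-c->S10 S7-a->S11 S7-b->S11 S7-c->S12 S8-a->S13 S8-b->S13 S8-c->S14 S9-a->S11 S9-b->S11 S9-c->S12 S10-a->S13 S10-b->S13 S10-c->S14 S11-a->S11 S11-b->S11 S11-c->S11 S12-a->S13 S12-b->S13 S12-c->S13 S13-a->S11 S13-b->S11 S13-c->S11 S14-a->S13 S14-b->S13 S14-c->S13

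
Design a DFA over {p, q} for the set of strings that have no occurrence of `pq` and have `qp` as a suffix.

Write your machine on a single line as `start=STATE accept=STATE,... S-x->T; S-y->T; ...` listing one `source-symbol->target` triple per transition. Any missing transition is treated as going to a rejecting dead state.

Handle the two conditions separately and then intersect. One (3 states) tracks partial matches of the forbidden pattern `pq`; the other (3 states) tracks how much of the suffix `qp` has currently been matched. Each combined state is a pair, one component from each; accept when both components accept. After merging equivalent states the machine shrinks.
       p  q 
>  A   B  C 
   B   B  B 
   C   D  C 
 * D   B  B 
(> = start, * = accepting)

start=A; accept=D; A-p->B; A-q->C; B-p->B; B-q->B; C-p->D; C-q->C; D-p->B; D-q->B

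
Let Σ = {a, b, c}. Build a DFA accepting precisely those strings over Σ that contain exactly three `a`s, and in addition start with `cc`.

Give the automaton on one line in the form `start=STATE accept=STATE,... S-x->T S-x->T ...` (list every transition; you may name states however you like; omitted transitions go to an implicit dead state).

Build one automaton per condition and run them in lockstep. One (5 states) tracks the count of `a`s, saturating at 4; the other (4 states) tracks whether the input so far still matches the prefix `cc`. Each combined state is a pair, one component from each; accept when both components accept.
With 12 states:
          a    b    c  
>  q0     q1   q2   q3 
   q1     q4   q1   q1 
   q2     q1   q2   q2 
   q3     q1   q2   q5 
   q4     q6   q4   q4 
   q5     q7   q5   q5 
   q6     q8   q6   q6 
   q7     q9   q7   q7 
   q8     q8   q8   q8 
   q9    q10   q9   q9 
 * q10   q11  q10  q10 
   q11   q11  q11  q11 
(> = start, * = accepting)

start=q0 accept=q10 q0-a->q1 q0-b->q2 q0-c->q3 q1-a->q4 q1-b->q1 q1-c->q1 q2-a->q1 q2-b->q2 q2-c->q2 q3-a->q1 q3-b->q2 q3-c->q5 q4-a->q6 q4-b->q4 q4-c->q4 q5-a->q7 q5-b->q5 q5-c->q5 q6-a->q8 q6-b->q6 q6-c->q6 q7-a->q9 q7-b->q7 q7-c->q7 q8-a->q8 q8-b->q8 q8-c->q8 q9-a->q10 q9-b->q9 q9-c->q9 q10-a->q11 q10-b->q10 q10-c->q10 q11-a->q11 q11-b->q11 q11-c->q11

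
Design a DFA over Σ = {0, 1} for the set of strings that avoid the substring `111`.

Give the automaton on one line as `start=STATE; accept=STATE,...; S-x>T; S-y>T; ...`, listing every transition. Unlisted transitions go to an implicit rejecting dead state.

start=s0; accept=s0,s1,s2; s0-0>s0; s0-1>s1; s1-0>s0; s1-1>s2; s2-0>s0; s2-1>s3; s3-0>s3; s3-1>s3

This is the complement of 'contains `111`'. Use the same substring-matching states — s0 through s3 holding how much of `111` has just been matched — but flip the accepting set: everything except the trap s3 accepts.
        0   1  
>* s0   s0  s1 
 * s1   s0  s2 
 * s2   s0  s3 
   s3   s3  s3 
(> = start, * = accepting)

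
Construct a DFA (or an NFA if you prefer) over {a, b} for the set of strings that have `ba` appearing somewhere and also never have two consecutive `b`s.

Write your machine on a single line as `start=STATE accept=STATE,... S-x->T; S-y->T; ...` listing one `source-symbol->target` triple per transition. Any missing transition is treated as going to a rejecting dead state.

start=s0; accept=s2,s4; s0-a->s0; s0-b->s1; s1-a->s2; s1-b->s3; s2-a->s2; s2-b->s4; s3-a->s3; s3-b->s3; s4-a->s2; s4-b->s3

Handle the two conditions separately and then intersect. One (3 states) tracks whether and how much of `ba` has been seen; the other (3 states) tracks partial matches of the forbidden pattern `bb`. Each combined state is a pair, one component from each; accept when both components accept. After merging equivalent states the machine shrinks.
5 states suffice.
        a   b  
>  s0   s0  s1 
   s1   s2  s3 
 * s2   s2  s4 
   s3   s3  s3 
 * s4   s2  s3 
(> = start, * = accepting)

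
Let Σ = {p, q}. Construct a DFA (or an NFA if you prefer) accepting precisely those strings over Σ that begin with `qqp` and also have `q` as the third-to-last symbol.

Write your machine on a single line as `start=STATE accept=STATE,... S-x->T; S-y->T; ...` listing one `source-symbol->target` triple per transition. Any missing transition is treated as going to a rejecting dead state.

start=s0; accept=s4,s5,s6,s11; s0-p->s1; s0-q->s2; s1-p->s1; s1-q->s1; s2-p->s1; s2-q->s3; s3-p->s4; s3-q->s1; s4-p->s5; s4-q->s6; s5-p->s7; s5-q->s8; s6-p->s9; s6-q->s10; s7-p->s7; s7-q->s8; s8-p->s9; s8-q->s10; s9-p->s5; s9-q->s6; s10-p->s4; s10-q->s11; s11-p->s4; s11-q->s11

Build one automaton per condition and run them in lockstep. The first has 5 states tracking whether the input so far still matches the prefix `qqp`; the second has 15 states tracking the last 3 symbols read. A product state is a pair (one from each), accepting exactly when both do. Equivalent product states are then merged.
A 12-state machine:
          p    q  
>  s0     s1   s2 
   s1     s1   s1 
   s2     s1   s3 
   s3     s4   s1 
 * s4     s5   s6 
 * s5     s7   s8 
 * s6     s9  s10 
   s7     s7   s8 
   s8     s9  s10 
   s9     s5   s6 
   s10    s4  s11 
 * s11    s4  s11 
(> = start, * = accepting)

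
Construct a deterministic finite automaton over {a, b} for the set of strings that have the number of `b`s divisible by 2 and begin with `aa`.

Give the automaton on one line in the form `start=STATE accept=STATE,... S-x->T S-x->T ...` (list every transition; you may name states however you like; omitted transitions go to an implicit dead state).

Build one automaton per condition and run them in lockstep. One (2 states) tracks the count of `b`s modulo 2; the other (4 states) tracks whether the input so far still matches the prefix `aa`. Each combined state is a pair, one component from each; accept when both components accept. After merging equivalent states the machine shrinks.
With 5 states:
        a   b  
>  s0   s1  s2 
   s1   s3  s2 
   s2   s2  s2 
 * s3   s3  s4 
   s4   s4  s3 
(> = start, * = accepting)

start=s0 accept=s3 s0-a->s1 s0-b->s2 s1-a->s3 s1-b->s2 s2-a->s2 s2-b->s2 s3-a->s3 s3-b->s4 s4-a->s4 s4-b->s3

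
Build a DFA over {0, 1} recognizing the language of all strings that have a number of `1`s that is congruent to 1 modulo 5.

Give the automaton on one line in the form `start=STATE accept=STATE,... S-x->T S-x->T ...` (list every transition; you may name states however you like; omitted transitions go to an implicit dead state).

start=q0 accept=q1 q0-0->q0 q0-1->q1 q1-0->q1 q1-1->q2 q2-0->q2 q2-1->q3 q3-0->q3 q3-1->q4 q4-0->q4 q4-1->q0

The only thing that matters is how many `1`s have appeared, reduced mod 5. Use one state per residue: q0 for 0, …, q4 for 4. Reading `1` moves to the next residue; anything else stays put. q1 is accepting.
With 5 states:
        0   1  
>  q0   q0  q1 
 * q1   q1  q2 
   q2   q2  q3 
   q3   q3  q4 
   q4   q4  q0 
(> = start, * = accepting)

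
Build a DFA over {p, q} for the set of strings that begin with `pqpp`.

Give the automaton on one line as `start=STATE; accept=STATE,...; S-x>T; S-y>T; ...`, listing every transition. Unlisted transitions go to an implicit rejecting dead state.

Check the first 4 symbols one by one: s0 through s3 record how many have matched `pqpp` so far; any wrong symbol goes to the dead state s5. After all 4 match we enter the accepting sink s4.
        p   q  
>  s0   s1  s5 
   s1   s5  s2 
   s2   s3  s5 
   s3   s4  s5 
 * s4   s4  s4 
   s5   s5  s5 
(> = start, * = accepting)

start=s0; accept=s4; s0-p>s1; s0-q>s5; s1-p>s5; s1-q>s2; s2-p>s3; s2-q>s5; s3-p>s4; s3-q>s5; s4-p>s4; s4-q>s4; s5-p>s5; s5-q>s5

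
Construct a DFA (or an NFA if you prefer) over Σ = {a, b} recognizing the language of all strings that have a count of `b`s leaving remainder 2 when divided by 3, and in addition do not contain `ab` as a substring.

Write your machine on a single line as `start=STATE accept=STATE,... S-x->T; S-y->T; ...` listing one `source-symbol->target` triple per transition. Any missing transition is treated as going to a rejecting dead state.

start=S0; accept=S3,S4; S0-a->S1; S0-b->S2; S1-a->S1; S1-b->S1; S2-a->S1; S2-b->S3; S3-a->S4; S3-b->S0; S4-a->S4; S4-b->S1

Build one automaton per condition and run them in lockstep. The first has 3 states tracking the count of `b`s modulo 3; the second has 3 states tracking partial matches of the forbidden pattern `ab`. A product state is a pair (one from each), accepting exactly when both do. Equivalent product states are then merged.
5 states suffice.
        a   b  
>  S0   S1  S2 
   S1   S1  S1 
   S2   S1  S3 
 * S3   S4  S0 
 * S4   S4  S1 
(> = start, * = accepting)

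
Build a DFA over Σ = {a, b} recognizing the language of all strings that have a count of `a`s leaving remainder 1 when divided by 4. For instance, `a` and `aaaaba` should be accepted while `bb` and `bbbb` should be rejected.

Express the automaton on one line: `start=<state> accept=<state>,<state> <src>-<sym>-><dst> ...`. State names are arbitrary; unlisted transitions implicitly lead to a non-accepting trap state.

Keep the running count of `a`s modulo 4: each `a` advances along the cycle s0 → s1 → s2 → s3 → s0 while other symbols loop. Accept at s1.
4 states suffice.
        a   b  
>  s0   s1  s0 
 * s1   s2  s1 
   s2   s3  s2 
   s3   s0  s3 
(> = start, * = accepting)

start=s0 accept=s1 s0-a->s1 s0-b->s0 s1-a->s2 s1-b->s1 s2-a->s3 s2-b->s2 s3-a->s0 s3-b->s3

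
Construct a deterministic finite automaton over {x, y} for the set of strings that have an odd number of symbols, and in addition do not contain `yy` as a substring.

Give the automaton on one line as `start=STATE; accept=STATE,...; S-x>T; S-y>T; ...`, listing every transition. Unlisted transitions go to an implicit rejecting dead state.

Handle the two conditions separately and then intersect. One (2 states) tracks the input length modulo 2; the other (3 states) tracks partial matches of the forbidden pattern `yy`. Each combined state is a pair, one component from each; accept when both components accept. Minimizing collapses redundant product states.
With 5 states:
        x   y  
>  q0   q1  q2 
 * q1   q0  q3 
 * q2   q0  q4 
   q3   q1  q4 
   q4   q4  q4 
(> = start, * = accepting)

start=q0; accept=q1,q2; q0-x>q1; q0-y>q2; q1-x>q0; q1-y>q3; q2-x>q0; q2-y>q4; q3-x>q1; q3-y>q4; q4-x>q4; q4-y>q4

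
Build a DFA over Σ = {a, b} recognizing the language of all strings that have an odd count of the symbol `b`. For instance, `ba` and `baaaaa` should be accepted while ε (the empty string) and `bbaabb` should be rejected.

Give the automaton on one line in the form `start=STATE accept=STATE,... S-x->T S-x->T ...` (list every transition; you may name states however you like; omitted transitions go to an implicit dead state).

start=q0 accept=q1 q0-a->q0 q0-b->q1 q1-a->q1 q1-b->q0

The only thing that matters is how many `b`s have appeared, reduced mod 2. Use one state per residue: q0 for 0, …, q1 for 1. Reading `b` moves to the next residue; anything else stays put. q1 is accepting.
2 states suffice.
        a   b  
>  q0   q0  q1 
 * q1   q1  q0 
(> = start, * = accepting)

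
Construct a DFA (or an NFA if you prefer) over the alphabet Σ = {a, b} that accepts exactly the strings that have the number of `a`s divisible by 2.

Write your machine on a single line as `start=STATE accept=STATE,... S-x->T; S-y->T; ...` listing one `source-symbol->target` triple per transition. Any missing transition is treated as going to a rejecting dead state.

start=q0; accept=q0; q0-a->q1; q0-b->q0; q1-a->q0; q1-b->q1

Keep the running count of `a`s modulo 2: each `a` advances along the cycle q0 → q1 → q0 while other symbols loop. Accept at q0.
With 2 states:
        a   b  
>* q0   q1  q0 
   q1   q0  q1 
(> = start, * = accepting)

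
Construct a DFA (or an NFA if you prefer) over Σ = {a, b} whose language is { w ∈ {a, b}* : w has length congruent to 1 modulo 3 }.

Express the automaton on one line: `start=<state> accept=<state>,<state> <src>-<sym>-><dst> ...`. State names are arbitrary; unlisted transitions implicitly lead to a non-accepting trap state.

start=q0 accept=q1 q0-a->q1 q0-b->q1 q1-a->q2 q1-b->q2 q2-a->q0 q2-b->q0

Only the length mod 3 matters, so use a 3-cycle: from any state, every input symbol moves to the next state, wrapping q2 back to q0. Mark q1 accepting.
A 3-state machine:
        a   b  
>  q0   q1  q1 
 * q1   q2  q2 
   q2   q0  q0 
(> = start, * = accepting)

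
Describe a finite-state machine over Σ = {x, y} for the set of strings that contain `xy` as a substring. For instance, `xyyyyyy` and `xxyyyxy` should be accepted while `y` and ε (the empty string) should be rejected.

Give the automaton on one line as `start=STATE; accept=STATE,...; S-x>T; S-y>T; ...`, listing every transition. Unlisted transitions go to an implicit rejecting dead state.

start=A; accept=C; A-x>B; A-y>A; B-x>B; B-y>C; C-x>C; C-y>C

States A..B record the length of the longest prefix of `xy` that matches the current input suffix. Reaching C means `xy` has been seen, and we stay there forever. Accept from C.
A 3-state machine:
       x  y 
>  A   B  A 
   B   B  C 
 * C   C  C 
(> = start, * = accepting)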